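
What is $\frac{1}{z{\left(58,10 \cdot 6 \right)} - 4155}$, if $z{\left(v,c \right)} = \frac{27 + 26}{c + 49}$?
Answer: $- \frac{109}{452842} \approx -0.0002407$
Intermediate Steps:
$z{\left(v,c \right)} = \frac{53}{49 + c}$
$\frac{1}{z{\left(58,10 \cdot 6 \right)} - 4155} = \frac{1}{\frac{53}{49 + 10 \cdot 6} - 4155} = \frac{1}{\frac{53}{49 + 60} - 4155} = \frac{1}{\frac{53}{109} - 4155} = \frac{1}{- \frac{452842}{109}} = - \frac{109}{452842}$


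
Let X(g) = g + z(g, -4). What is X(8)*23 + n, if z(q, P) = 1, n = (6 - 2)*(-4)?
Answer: 191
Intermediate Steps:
n = -16 (n = 4*(-4) = -16)
X(g) = 1 + g (X(g) = g + 1 = 1 + g)
X(8)*23 + n = (1 + 8)*23 - 16 = 9*23 - 16 = 207 - 16 = 191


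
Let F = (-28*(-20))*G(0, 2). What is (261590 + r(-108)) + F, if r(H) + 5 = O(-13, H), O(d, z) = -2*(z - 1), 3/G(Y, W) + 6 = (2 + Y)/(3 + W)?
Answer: 261503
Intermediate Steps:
G(Y, W) = 3/(-6 + (2 + Y)/(3 + W))
O(d, z) = 2 - 2*z (O(d, z) = -2*(-1 + z) = 2 - 2*z)
r(H) = -3 - 2*H (r(H) = -5 + (2 - 2*H) = -3 - 2*H)
F = -300 (F = (-28*(-20))*(3*(-3 - 1*2)/(16 - 1*0 + 6*2)) = 560*(3*(-3 - 2)/(16 + 0 + 12)) = 560*(3*(-5)/28) = 560*(3*(1/28)*(-5)) = 560*(-15/28) = -300)
(261590 + r(-108)) + F = (261590 + (-3 - 2*(-108))) - 300 = (261590 + (-3 + 216)) - 300 = (261590 + 213) - 300 = 261803 - 300 = 261503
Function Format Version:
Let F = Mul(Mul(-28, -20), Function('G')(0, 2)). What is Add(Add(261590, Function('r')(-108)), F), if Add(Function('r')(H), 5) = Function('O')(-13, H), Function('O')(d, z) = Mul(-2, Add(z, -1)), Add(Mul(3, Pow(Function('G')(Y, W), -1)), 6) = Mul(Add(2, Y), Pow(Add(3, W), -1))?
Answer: 261503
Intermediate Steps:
Function('G')(Y, W) = Mul(3, Pow(Add(-6, Mul(Pow(Add(3, W), -1), Add(2, Y))), -1)) (Function('G')(Y, W) = Mul(3, Pow(Add(-6, Mul(Add(2, Y), Pow(Add(3, W), -1))), -1)) = Mul(3, Pow(Add(-6, Mul(Pow(Add(3, W), -1), Add(2, Y))), -1)))
Function('O')(d, z) = Add(2, Mul(-2, z)) (Function('O')(d, z) = Mul(-2, Add(-1, z)) = Add(2, Mul(-2, z)))
Function('r')(H) = Add(-3, Mul(-2, H)) (Function('r')(H) = Add(-5, Add(2, Mul(-2, H))) = Add(-3, Mul(-2, H)))
F = -300 (F = Mul(Mul(-28, -20), Mul(3, Pow(Add(16, Mul(-1, 0), Mul(6, 2)), -1), Add(-3, Mul(-1, 2)))) = Mul(560, Mul(3, Pow(Add(16, 0, 12), -1), Add(-3, -2))) = Mul(560, Mul(3, Pow(28, -1), -5)) = Mul(560, Mul(3, Rational(1, 28), -5)) = Mul(560, Rational(-15, 28)) = -300)
Add(Add(261590, Function('r')(-108)), F) = Add(Add(261590, Add(-3, Mul(-2, -108))), -300) = Add(Add(261590, Add(-3, 216)), -300) = Add(Add(261590, 213), -300) = Add(261803, -300) = 261503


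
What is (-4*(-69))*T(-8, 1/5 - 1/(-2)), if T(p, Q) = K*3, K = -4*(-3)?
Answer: 9936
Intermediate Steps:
K = 12
T(p, Q) = 36 (T(p, Q) = 12*3 = 36)
(-4*(-69))*T(-8, 1/5 - 1/(-2)) = -4*(-69)*36 = 276*36 = 9936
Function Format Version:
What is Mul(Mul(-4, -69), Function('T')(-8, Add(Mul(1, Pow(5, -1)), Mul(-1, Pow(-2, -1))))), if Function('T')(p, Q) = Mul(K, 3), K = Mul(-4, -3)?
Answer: 9936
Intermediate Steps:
K = 12
Function('T')(p, Q) = 36 (Function('T')(p, Q) = Mul(12, 3) = 36)
Mul(Mul(-4, -69), Function('T')(-8, Add(Mul(1, Pow(5, -1)), Mul(-1, Pow(-2, -1))))) = Mul(Mul(-4, -69), 36) = Mul(276, 36) = 9936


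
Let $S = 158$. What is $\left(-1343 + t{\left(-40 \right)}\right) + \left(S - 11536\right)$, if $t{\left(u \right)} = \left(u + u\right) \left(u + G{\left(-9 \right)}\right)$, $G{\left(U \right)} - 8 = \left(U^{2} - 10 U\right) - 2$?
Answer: $-23681$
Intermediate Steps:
$G{\left(U \right)} = 6 + U^{2} - 10 U$ ($G{\left(U \right)} = 8 - \left(2 - U^{2} + 10 U\right) = 6 + U^{2} - 10 U$)
$t{\left(u \right)} = 2 u \left(177 + u\right)$ ($t{\left(u \right)} = \left(u + u\right) \left(u + \left(6 + \left(-9\right)^{2} - -90\right)\right) = 2 u \left(u + \left(6 + 81 + 90\right)\right) = 2 u \left(u + 177\right) = 2 u \left(177 + u\right)$)
$\left(-1343 + t{\left(-40 \right)}\right) + \left(S - 11536\right) = \left(-1343 + 2 \left(-40\right) \left(177 - 40\right)\right) + \left(158 - 11536\right) = \left(-1343 + 2 \left(-40\right) 137\right) - 11378 = \left(-1343 - 10960\right) - 11378 = -12303 - 11378 = -23681$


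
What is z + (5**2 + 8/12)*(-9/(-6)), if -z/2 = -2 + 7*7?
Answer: -111/2 ≈ -55.500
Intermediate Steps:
z = -94 (z = -2*(-2 + 7*7) = -2*(-2 + 49) = -2*47 = -94)
z + (5**2 + 8/12)*(-9/(-6)) = -94 + (5**2 + 8/12)*(-9/(-6)) = -94 + (25 + 8*(1/12))*(-9*(-1/6)) = -94 + (25 + 2/3)*(3/2) = -94 + (77/3)*(3/2) = -94 + 77/2 = -111/2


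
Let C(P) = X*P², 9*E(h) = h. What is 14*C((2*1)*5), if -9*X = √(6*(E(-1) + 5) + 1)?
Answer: -1400*√273/27 ≈ -856.73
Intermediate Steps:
E(h) = h/9
X = -√273/27 (X = -√(6*((⅑)*(-1) + 5) + 1)/9 = -√(6*(-⅑ + 5) + 1)/9 = -√(6*(44/9) + 1)/9 = -√(88/3 + 1)/9 = -√273/27 ≈ -0.61195)
C(P) = -√273*P²/27 (C(P) = (-√273/27)*P² = -√273*P²/27)
14*C((2*1)*5) = 14*(-√273*((2*1)*5)²/27) = 14*(-√273*(2*5)²/27) = 14*(-1/27*√273*10²) = 14*(-1/27*√273*100) = 14*(-100*√273/27) = -1400*√273/27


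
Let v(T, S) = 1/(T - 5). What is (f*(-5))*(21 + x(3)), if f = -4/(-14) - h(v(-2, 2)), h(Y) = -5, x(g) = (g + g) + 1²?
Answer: -740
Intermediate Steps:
v(T, S) = 1/(-5 + T)
x(g) = 1 + 2*g (x(g) = 2*g + 1 = 1 + 2*g)
f = 37/7 (f = -4/(-14) - 1*(-5) = -4*(-1/14) + 5 = 2/7 + 5 = 37/7 ≈ 5.2857)
(f*(-5))*(21 + x(3)) = ((37/7)*(-5))*(21 + (1 + 2*3)) = -185*(21 + (1 + 6))/7 = -185*(21 + 7)/7 = -185/7*28 = -740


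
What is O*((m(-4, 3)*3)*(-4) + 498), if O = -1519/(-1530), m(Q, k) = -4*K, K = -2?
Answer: 101773/255 ≈ 399.11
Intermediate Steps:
m(Q, k) = 8 (m(Q, k) = -4*(-2) = 8)
O = 1519/1530 (O = -1519*(-1/1530) = 1519/1530 ≈ 0.99281)
O*((m(-4, 3)*3)*(-4) + 498) = 1519*((8*3)*(-4) + 498)/1530 = 1519*(24*(-4) + 498)/1530 = 1519*(-96 + 498)/1530 = (1519/1530)*402 = 101773/255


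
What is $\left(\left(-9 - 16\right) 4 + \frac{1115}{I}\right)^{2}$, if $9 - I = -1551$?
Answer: $\frac{959574529}{97344} \approx 9857.6$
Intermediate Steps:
$I = 1560$ ($I = 9 - -1551 = 9 + 1551 = 1560$)
$\left(\left(-9 - 16\right) 4 + \frac{1115}{I}\right)^{2} = \left(\left(-9 - 16\right) 4 + \frac{1115}{1560}\right)^{2} = \left(\left(-25\right) 4 + 1115 \cdot \frac{1}{1560}\right)^{2} = \left(-100 + \frac{223}{312}\right)^{2} = \left(- \frac{30977}{312}\right)^{2} = \frac{959574529}{97344}$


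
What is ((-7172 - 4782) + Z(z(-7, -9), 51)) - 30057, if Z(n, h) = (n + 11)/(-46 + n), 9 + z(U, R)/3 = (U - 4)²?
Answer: -12182843/290 ≈ -42010.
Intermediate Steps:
z(U, R) = -27 + 3*(-4 + U)² (z(U, R) = -27 + 3*(U - 4)² = -27 + 3*(-4 + U)²)
Z(n, h) = (11 + n)/(-46 + n)
((-7172 - 4782) + Z(z(-7, -9), 51)) - 30057 = ((-7172 - 4782) + (11 + (-27 + 3*(-4 - 7)²))/(-46 + (-27 + 3*(-4 - 7)²))) - 30057 = (-11954 + (11 + (-27 + 3*(-11)²))/(-46 + (-27 + 3*(-11)²))) - 30057 = (-11954 + (11 + (-27 + 3*121))/(-46 + (-27 + 3*121))) - 30057 = (-11954 + (11 + (-27 + 363))/(-46 + (-27 + 363))) - 30057 = (-11954 + (11 + 336)/(-46 + 336)) - 30057 = (-11954 + 347/290) - 30057 = -3466313/290 - 30057 = -12182843/290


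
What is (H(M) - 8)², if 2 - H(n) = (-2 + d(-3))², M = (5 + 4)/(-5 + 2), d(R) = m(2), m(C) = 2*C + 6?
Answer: 4900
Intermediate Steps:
m(C) = 6 + 2*C
d(R) = 10 (d(R) = 6 + 2*2 = 6 + 4 = 10)
M = -3 (M = 9/(-3) = 9*(-⅓) = -3)
H(n) = -62 (H(n) = 2 - (-2 + 10)² = 2 - 1*8² = 2 - 1*64 = 2 - 64 = -62)
(H(M) - 8)² = (-62 - 8)² = (-70)² = 4900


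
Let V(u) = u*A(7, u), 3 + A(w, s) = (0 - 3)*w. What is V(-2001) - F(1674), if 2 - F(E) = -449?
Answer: 47573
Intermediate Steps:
A(w, s) = -3 - 3*w (A(w, s) = -3 + (0 - 3)*w = -3 - 3*w)
F(E) = 451 (F(E) = 2 - 1*(-449) = 2 + 449 = 451)
V(u) = -24*u (V(u) = u*(-3 - 3*7) = u*(-3 - 21) = u*(-24) = -24*u)
V(-2001) - F(1674) = -24*(-2001) - 1*451 = 48024 - 451 = 47573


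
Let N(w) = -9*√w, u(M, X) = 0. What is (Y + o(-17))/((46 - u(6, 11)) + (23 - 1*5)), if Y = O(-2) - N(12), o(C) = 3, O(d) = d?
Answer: 1/64 + 9*√3/32 ≈ 0.50276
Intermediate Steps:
Y = -2 + 18*√3 (Y = -2 - (-9)*√12 = -2 - (-9)*2*√3 = -2 - (-18)*√3 = -2 + 18*√3 ≈ 29.177)
(Y + o(-17))/((46 - u(6, 11)) + (23 - 1*5)) = ((-2 + 18*√3) + 3)/((46 - 1*0) + (23 - 1*5)) = (1 + 18*√3)/((46 + 0) + (23 - 5)) = (1 + 18*√3)/(46 + 18) = (1 + 18*√3)/64 = (1 + 18*√3)*(1/64) = 1/64 + 9*√3/32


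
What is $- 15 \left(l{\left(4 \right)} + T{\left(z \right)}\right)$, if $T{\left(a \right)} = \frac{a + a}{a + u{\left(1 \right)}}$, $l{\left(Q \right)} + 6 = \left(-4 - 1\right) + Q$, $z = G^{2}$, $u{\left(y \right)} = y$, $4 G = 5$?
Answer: $\frac{3555}{41} \approx 86.707$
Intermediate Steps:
$G = \frac{5}{4}$ ($G = \frac{1}{4} \cdot 5 = \frac{5}{4} \approx 1.25$)
$z = \frac{25}{16}$ ($z = \left(\frac{5}{4}\right)^{2} = \frac{25}{16} \approx 1.5625$)
$l{\left(Q \right)} = -11 + Q$ ($l{\left(Q \right)} = -6 + \left(\left(-4 - 1\right) + Q\right) = -6 + \left(-5 + Q\right) = -11 + Q$)
$T{\left(a \right)} = \frac{2 a}{1 + a}$ ($T{\left(a \right)} = \frac{a + a}{a + 1} = \frac{2 a}{1 + a}$)
$- 15 \left(l{\left(4 \right)} + T{\left(z \right)}\right) = - 15 \left(\left(-11 + 4\right) + 2 \cdot \frac{25}{16} \frac{1}{1 + \frac{25}{16}}\right) = - 15 \left(-7 + 2 \cdot \frac{25}{16} \frac{1}{\frac{41}{16}}\right) = - 15 \left(-7 + 2 \cdot \frac{25}{16} \cdot \frac{16}{41}\right) = - 15 \left(-7 + \frac{50}{41}\right) = \left(-15\right) \left(- \frac{237}{41}\right) = \frac{3555}{41}$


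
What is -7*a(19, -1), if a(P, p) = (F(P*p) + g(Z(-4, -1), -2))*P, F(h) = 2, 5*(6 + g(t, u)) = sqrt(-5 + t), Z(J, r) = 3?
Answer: 532 - 133*I*sqrt(2)/5 ≈ 532.0 - 37.618*I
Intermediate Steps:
g(t, u) = -6 + sqrt(-5 + t)/5
a(P, p) = P*(-4 + I*sqrt(2)/5) (a(P, p) = (2 + (-6 + sqrt(-5 + 3)/5))*P = (2 + (-6 + sqrt(-2)/5))*P = (2 + (-6 + (I*sqrt(2))/5))*P = (2 + (-6 + I*sqrt(2)/5))*P = (-4 + I*sqrt(2)/5)*P = P*(-4 + I*sqrt(2)/5))
-7*a(19, -1) = -7*19*(-20 + I*sqrt(2))/5 = -7*(-76 + 19*I*sqrt(2)/5) = 532 - 133*I*sqrt(2)/5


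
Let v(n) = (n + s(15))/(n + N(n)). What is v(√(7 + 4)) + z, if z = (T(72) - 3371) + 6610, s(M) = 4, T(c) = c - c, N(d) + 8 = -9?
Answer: 900363/278 - 21*√11/278 ≈ 3238.5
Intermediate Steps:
N(d) = -17 (N(d) = -8 - 9 = -17)
T(c) = 0
v(n) = (4 + n)/(-17 + n) (v(n) = (n + 4)/(n - 17) = (4 + n)/(-17 + n))
z = 3239 (z = (0 - 3371) + 6610 = -3371 + 6610 = 3239)
v(√(7 + 4)) + z = (4 + √(7 + 4))/(-17 + √(7 + 4)) + 3239 = (4 + √11)/(-17 + √11) + 3239 = 3239 + (4 + √11)/(-17 + √11)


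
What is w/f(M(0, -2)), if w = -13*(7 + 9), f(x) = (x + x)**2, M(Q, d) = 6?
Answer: -13/9 ≈ -1.4444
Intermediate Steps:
f(x) = 4*x**2 (f(x) = (2*x)**2 = 4*x**2)
w = -208 (w = -13*16 = -208)
w/f(M(0, -2)) = -208/(4*6**2) = -208/(4*36) = -208/144 = -208*1/144 = -13/9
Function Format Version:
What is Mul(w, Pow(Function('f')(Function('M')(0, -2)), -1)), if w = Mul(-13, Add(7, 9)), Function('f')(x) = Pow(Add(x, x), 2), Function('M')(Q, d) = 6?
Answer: Rational(-13, 9) ≈ -1.4444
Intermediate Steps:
Function('f')(x) = Mul(4, Pow(x, 2)) (Function('f')(x) = Pow(Mul(2, x), 2) = Mul(4, Pow(x, 2)))
w = -208 (w = Mul(-13, 16) = -208)
Mul(w, Pow(Function('f')(Function('M')(0, -2)), -1)) = Mul(-208, Pow(Mul(4, Pow(6, 2)), -1)) = Mul(-208, Pow(Mul(4, 36), -1)) = Mul(-208, Pow(144, -1)) = Mul(-208, Rational(1, 144)) = Rational(-13, 9)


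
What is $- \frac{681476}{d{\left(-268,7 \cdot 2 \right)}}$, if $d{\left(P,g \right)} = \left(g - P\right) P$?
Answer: $\frac{170369}{18894} \approx 9.0171$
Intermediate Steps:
$d{\left(P,g \right)} = P \left(g - P\right)$
$- \frac{681476}{d{\left(-268,7 \cdot 2 \right)}} = - \frac{681476}{\left(-268\right) \left(7 \cdot 2 - -268\right)} = - \frac{681476}{\left(-268\right) \left(14 + 268\right)} = - \frac{681476}{\left(-268\right) 282} = - \frac{681476}{-75576} = \left(-681476\right) \left(- \frac{1}{75576}\right) = \frac{170369}{18894}$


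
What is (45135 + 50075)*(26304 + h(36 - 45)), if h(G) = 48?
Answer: 2508973920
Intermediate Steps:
(45135 + 50075)*(26304 + h(36 - 45)) = (45135 + 50075)*(26304 + 48) = 95210*26352 = 2508973920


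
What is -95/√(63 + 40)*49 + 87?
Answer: 87 - 4655*√103/103 ≈ -371.67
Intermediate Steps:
-95/√(63 + 40)*49 + 87 = -95*√103/103*49 + 87 = -4655*√103/103 + 87 = 87 - 4655*√103/103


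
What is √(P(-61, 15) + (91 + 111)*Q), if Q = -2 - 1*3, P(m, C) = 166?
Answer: 2*I*√211 ≈ 29.052*I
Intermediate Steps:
Q = -5 (Q = -2 - 3 = -5)
√(P(-61, 15) + (91 + 111)*Q) = √(166 + (91 + 111)*(-5)) = √(166 + 202*(-5)) = √(166 - 1010) = √(-844) = 2*I*√211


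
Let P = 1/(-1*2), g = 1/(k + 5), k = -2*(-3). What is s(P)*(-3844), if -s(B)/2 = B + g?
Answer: -34596/11 ≈ -3145.1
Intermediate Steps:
k = 6
g = 1/11 (g = 1/(6 + 5) = 1/11 ≈ 0.090909)
P = -1/2 (P = 1/(-2) = -1/2 ≈ -0.50000)
s(B) = -2/11 - 2*B (s(B) = -2*(B + 1/11) = -2*(1/11 + B) = -2/11 - 2*B)
s(P)*(-3844) = (-2/11 - 2*(-1/2))*(-3844) = (-2/11 + 1)*(-3844) = (9/11)*(-3844) = -34596/11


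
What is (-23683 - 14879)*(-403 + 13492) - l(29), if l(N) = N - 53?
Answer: -504737994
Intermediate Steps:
l(N) = -53 + N
(-23683 - 14879)*(-403 + 13492) - l(29) = (-23683 - 14879)*(-403 + 13492) - (-53 + 29) = -38562*13089 - 1*(-24) = -504738018 + 24 = -504737994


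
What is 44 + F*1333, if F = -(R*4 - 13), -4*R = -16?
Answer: -3955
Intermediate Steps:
R = 4 (R = -¼*(-16) = 4)
F = -3 (F = -(4*4 - 13) = -(16 - 13) = -1*3 = -3)
44 + F*1333 = 44 - 3*1333 = 44 - 3999 = -3955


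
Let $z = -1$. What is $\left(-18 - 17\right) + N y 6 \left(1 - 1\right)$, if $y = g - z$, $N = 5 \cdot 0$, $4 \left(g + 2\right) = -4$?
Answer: $-35$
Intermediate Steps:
$g = -3$ ($g = -2 + \frac{1}{4} \left(-4\right) = -2 - 1 = -3$)
$N = 0$
$y = -2$ ($y = -3 - -1 = -3 + 1 = -2$)
$\left(-18 - 17\right) + N y 6 \left(1 - 1\right) = \left(-18 - 17\right) + 0 \left(-2\right) 6 \left(1 - 1\right) = \left(-18 - 17\right) + 0 \cdot 6 \cdot 0 = -35 + 0 \cdot 0 = -35 + 0 = -35$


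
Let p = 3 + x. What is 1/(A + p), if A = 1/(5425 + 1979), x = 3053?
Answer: 7404/22626625 ≈ 0.00032723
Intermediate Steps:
A = 1/7404 ≈ 0.00013506
p = 3056 (p = 3 + 3053 = 3056)
1/(A + p) = 1/(1/7404 + 3056) = 1/(22626625/7404) = 7404/22626625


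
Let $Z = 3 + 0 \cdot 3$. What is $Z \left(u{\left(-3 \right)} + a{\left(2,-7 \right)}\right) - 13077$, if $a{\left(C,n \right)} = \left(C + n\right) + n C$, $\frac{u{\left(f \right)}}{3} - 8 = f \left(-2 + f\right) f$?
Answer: $-13467$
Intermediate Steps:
$u{\left(f \right)} = 24 + 3 f^{2} \left(-2 + f\right)$ ($u{\left(f \right)} = 24 + 3 f \left(-2 + f\right) f = 24 + 3 f^{2} \left(-2 + f\right)$)
$Z = 3$ ($Z = 3 + 0 = 3$)
$a{\left(C,n \right)} = C + n + C n$ ($a{\left(C,n \right)} = \left(C + n\right) + C n = C + n + C n$)
$Z \left(u{\left(-3 \right)} + a{\left(2,-7 \right)}\right) - 13077 = 3 \left(\left(24 - 6 \left(-3\right)^{2} + 3 \left(-3\right)^{3}\right) + \left(2 - 7 + 2 \left(-7\right)\right)\right) - 13077 = 3 \left(\left(24 - 54 + 3 \left(-27\right)\right) - 19\right) - 13077 = 3 \left(\left(24 - 54 - 81\right) - 19\right) - 13077 = 3 \left(-111 - 19\right) - 13077 = 3 \left(-130\right) - 13077 = -390 - 13077 = -13467$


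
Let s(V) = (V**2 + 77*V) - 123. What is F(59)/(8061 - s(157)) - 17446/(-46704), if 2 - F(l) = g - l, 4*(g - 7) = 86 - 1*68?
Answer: 41320103/111132168 ≈ 0.37181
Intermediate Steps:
s(V) = -123 + V**2 + 77*V
g = 23/2 (g = 7 + (86 - 1*68)/4 = 7 + (86 - 68)/4 = 7 + (1/4)*18 = 7 + 9/2 = 23/2 ≈ 11.500)
F(l) = -19/2 + l (F(l) = 2 - (23/2 - l) = 2 + (-23/2 + l) = -19/2 + l)
F(59)/(8061 - s(157)) - 17446/(-46704) = (-19/2 + 59)/(8061 - (-123 + 157**2 + 77*157)) - 17446/(-46704) = 99/(2*(8061 - (-123 + 24649 + 12089))) - 17446*(-1/46704) = 99/(2*(8061 - 1*36615)) + 8723/23352 = 99/(2*(8061 - 36615)) + 8723/23352 = (99/2)/(-28554) + 8723/23352 = (99/2)*(-1/28554) + 8723/23352 = -33/19036 + 8723/23352 = 41320103/111132168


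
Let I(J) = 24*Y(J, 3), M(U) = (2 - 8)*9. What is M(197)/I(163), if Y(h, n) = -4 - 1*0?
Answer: 9/16 ≈ 0.56250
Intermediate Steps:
M(U) = -54 (M(U) = -6*9 = -54)
Y(h, n) = -4 (Y(h, n) = -4 + 0 = -4)
I(J) = -96 (I(J) = 24*(-4) = -96)
M(197)/I(163) = -54/(-96) = -54*(-1/96) = 9/16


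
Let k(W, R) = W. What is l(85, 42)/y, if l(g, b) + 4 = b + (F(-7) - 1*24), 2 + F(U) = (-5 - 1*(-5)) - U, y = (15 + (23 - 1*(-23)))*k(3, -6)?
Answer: 19/183 ≈ 0.10383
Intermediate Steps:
y = 183 (y = (15 + (23 - 1*(-23)))*3 = (15 + (23 + 23))*3 = (15 + 46)*3 = 61*3 = 183)
F(U) = -2 - U (F(U) = -2 + ((-5 - 1*(-5)) - U) = -2 + ((-5 + 5) - U) = -2 + (0 - U) = -2 - U)
l(g, b) = -23 + b (l(g, b) = -4 + (b + ((-2 - 1*(-7)) - 1*24)) = -4 + (b + ((-2 + 7) - 24)) = -4 + (b + (5 - 24)) = -4 + (b - 19) = -4 + (-19 + b) = -23 + b)
l(85, 42)/y = (-23 + 42)/183 = 19*(1/183) = 19/183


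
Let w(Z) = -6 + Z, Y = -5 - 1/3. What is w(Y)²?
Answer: 1156/9 ≈ 128.44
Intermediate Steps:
Y = -16/3 (Y = -5 - 1*⅓ = -5 - ⅓ = -16/3 ≈ -5.3333)
w(Y)² = (-6 - 16/3)² = (-34/3)² = 1156/9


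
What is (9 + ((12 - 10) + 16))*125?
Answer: 3375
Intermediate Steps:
(9 + ((12 - 10) + 16))*125 = (9 + (2 + 16))*125 = (9 + 18)*125 = 27*125 = 3375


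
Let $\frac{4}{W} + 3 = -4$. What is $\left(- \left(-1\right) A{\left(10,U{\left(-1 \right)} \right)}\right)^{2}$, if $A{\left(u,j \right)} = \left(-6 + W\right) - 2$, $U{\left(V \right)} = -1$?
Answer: $\frac{3600}{49} \approx 73.469$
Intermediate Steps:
$W = - \frac{4}{7}$ ($W = \frac{4}{-3 - 4} = \frac{4}{-7} = 4 \left(- \frac{1}{7}\right) = - \frac{4}{7} \approx -0.57143$)
$A{\left(u,j \right)} = - \frac{60}{7}$ ($A{\left(u,j \right)} = \left(-6 - \frac{4}{7}\right) - 2 = - \frac{46}{7} - 2 = - \frac{60}{7}$)
$\left(- \left(-1\right) A{\left(10,U{\left(-1 \right)} \right)}\right)^{2} = \left(- \frac{\left(-1\right) \left(-60\right)}{7}\right)^{2} = \left(\left(-1\right) \frac{60}{7}\right)^{2} = \left(- \frac{60}{7}\right)^{2} = \frac{3600}{49}$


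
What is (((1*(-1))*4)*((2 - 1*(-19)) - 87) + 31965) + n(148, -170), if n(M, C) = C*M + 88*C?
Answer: -7891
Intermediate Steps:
n(M, C) = 88*C + C*M
(((1*(-1))*4)*((2 - 1*(-19)) - 87) + 31965) + n(148, -170) = (((1*(-1))*4)*((2 - 1*(-19)) - 87) + 31965) - 170*(88 + 148) = ((-1*4)*((2 + 19) - 87) + 31965) - 170*236 = (-4*(21 - 87) + 31965) - 40120 = (-4*(-66) + 31965) - 40120 = (264 + 31965) - 40120 = 32229 - 40120 = -7891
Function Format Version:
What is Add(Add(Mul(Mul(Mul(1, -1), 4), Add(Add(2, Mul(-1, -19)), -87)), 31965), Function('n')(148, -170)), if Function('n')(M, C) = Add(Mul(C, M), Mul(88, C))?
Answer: -7891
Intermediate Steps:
Function('n')(M, C) = Add(Mul(88, C), Mul(C, M))
Add(Add(Mul(Mul(Mul(1, -1), 4), Add(Add(2, Mul(-1, -19)), -87)), 31965), Function('n')(148, -170)) = Add(Add(Mul(Mul(Mul(1, -1), 4), Add(Add(2, Mul(-1, -19)), -87)), 31965), Mul(-170, Add(88, 148))) = Add(Add(Mul(Mul(-1, 4), Add(Add(2, 19), -87)), 31965), Mul(-170, 236)) = Add(Add(Mul(-4, Add(21, -87)), 31965), -40120) = Add(Add(Mul(-4, -66), 31965), -40120) = Add(Add(264, 31965), -40120) = Add(32229, -40120) = -7891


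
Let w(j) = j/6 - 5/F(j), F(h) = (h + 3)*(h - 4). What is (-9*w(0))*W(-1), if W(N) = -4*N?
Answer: -15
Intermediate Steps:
F(h) = (-4 + h)*(3 + h) (F(h) = (3 + h)*(-4 + h) = (-4 + h)*(3 + h))
w(j) = -5/(-12 + j**2 - j) + j/6 (w(j) = j/6 - 5/(-12 + j**2 - j) = -5/(-12 + j**2 - j) + j/6)
(-9*w(0))*W(-1) = (-9*(5 + (1/6)*0*(12 + 0 - 1*0**2))/(12 + 0 - 1*0**2))*(-4*(-1)) = -9*(5 + (1/6)*0*(12 + 0 - 1*0))/(12 + 0 - 1*0)*4 = -9*(5 + (1/6)*0*(12 + 0 + 0))/(12 + 0 + 0)*4 = -9*(5 + (1/6)*0*12)/12*4 = -3*(5 + 0)/4*4 = -3*5/4*4 = -9*5/12*4 = -15/4*4 = -15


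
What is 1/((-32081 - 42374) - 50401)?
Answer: -1/124856 ≈ -8.0092e-6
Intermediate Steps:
1/((-32081 - 42374) - 50401) = 1/(-74455 - 50401) = 1/(-124856) = -1/124856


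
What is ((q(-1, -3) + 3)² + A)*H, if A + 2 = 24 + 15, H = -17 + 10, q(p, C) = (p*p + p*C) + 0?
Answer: -602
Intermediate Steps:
q(p, C) = p² + C*p (q(p, C) = (p² + C*p) + 0 = p² + C*p)
H = -7
A = 37 (A = -2 + (24 + 15) = -2 + 39 = 37)
((q(-1, -3) + 3)² + A)*H = ((-(-3 - 1) + 3)² + 37)*(-7) = ((-1*(-4) + 3)² + 37)*(-7) = ((4 + 3)² + 37)*(-7) = (7² + 37)*(-7) = (49 + 37)*(-7) = 86*(-7) = -602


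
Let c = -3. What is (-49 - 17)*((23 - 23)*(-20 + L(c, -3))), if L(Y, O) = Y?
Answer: 0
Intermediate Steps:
(-49 - 17)*((23 - 23)*(-20 + L(c, -3))) = (-49 - 17)*((23 - 23)*(-20 - 3)) = -0*(-23) = -66*0 = 0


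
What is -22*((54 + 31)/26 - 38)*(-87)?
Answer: -864171/13 ≈ -66475.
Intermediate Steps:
-22*((54 + 31)/26 - 38)*(-87) = -22*(85*(1/26) - 38)*(-87) = -22*(85/26 - 38)*(-87) = -22*(-903/26)*(-87) = (9933/13)*(-87) = -864171/13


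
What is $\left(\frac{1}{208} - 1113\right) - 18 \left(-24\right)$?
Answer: $- \frac{141647}{208} \approx -681.0$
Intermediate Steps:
$\left(\frac{1}{208} - 1113\right) - 18 \left(-24\right) = \left(\frac{1}{208} - 1113\right) - -432 = - \frac{231503}{208} + 432 = - \frac{141647}{208}$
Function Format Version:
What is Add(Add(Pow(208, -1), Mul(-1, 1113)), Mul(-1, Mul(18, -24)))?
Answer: Rational(-141647, 208) ≈ -681.00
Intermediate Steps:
Add(Add(Pow(208, -1), Mul(-1, 1113)), Mul(-1, Mul(18, -24))) = Add(Add(Rational(1, 208), -1113), Mul(-1, -432)) = Add(Rational(-231503, 208), 432) = Rational(-141647, 208)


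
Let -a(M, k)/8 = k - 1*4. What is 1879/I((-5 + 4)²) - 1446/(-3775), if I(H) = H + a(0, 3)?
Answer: 7106239/33975 ≈ 209.16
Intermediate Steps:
a(M, k) = 32 - 8*k (a(M, k) = -8*(k - 1*4) = -8*(k - 4) = -8*(-4 + k) = 32 - 8*k)
I(H) = 8 + H (I(H) = H + (32 - 8*3) = H + (32 - 24) = H + 8 = 8 + H)
1879/I((-5 + 4)²) - 1446/(-3775) = 1879/(8 + (-5 + 4)²) - 1446/(-3775) = 1879/(8 + (-1)²) - 1446*(-1/3775) = 1879/(8 + 1) + 1446/3775 = 1879/9 + 1446/3775 = 7106239/33975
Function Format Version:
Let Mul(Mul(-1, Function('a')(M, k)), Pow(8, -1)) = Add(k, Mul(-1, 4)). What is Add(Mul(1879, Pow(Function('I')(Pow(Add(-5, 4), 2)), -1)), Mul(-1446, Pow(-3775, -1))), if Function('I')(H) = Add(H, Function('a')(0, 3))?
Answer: Rational(7106239, 33975) ≈ 209.16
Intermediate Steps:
Function('a')(M, k) = Add(32, Mul(-8, k)) (Function('a')(M, k) = Mul(-8, Add(k, Mul(-1, 4))) = Mul(-8, Add(k, -4)) = Mul(-8, Add(-4, k)) = Add(32, Mul(-8, k)))
Function('I')(H) = Add(8, H) (Function('I')(H) = Add(H, Add(32, Mul(-8, 3))) = Add(H, Add(32, -24)) = Add(H, 8) = Add(8, H))
Add(Mul(1879, Pow(Function('I')(Pow(Add(-5, 4), 2)), -1)), Mul(-1446, Pow(-3775, -1))) = Add(Mul(1879, Pow(Add(8, Pow(Add(-5, 4), 2)), -1)), Mul(-1446, Pow(-3775, -1))) = Add(Mul(1879, Pow(Add(8, Pow(-1, 2)), -1)), Mul(-1446, Rational(-1, 3775))) = Add(Mul(1879, Pow(Add(8, 1), -1)), Rational(1446, 3775)) = Add(Mul(1879, Pow(9, -1)), Rational(1446, 3775)) = Add(Mul(1879, Rational(1, 9)), Rational(1446, 3775)) = Add(Rational(1879, 9), Rational(1446, 3775)) = Rational(7106239, 33975)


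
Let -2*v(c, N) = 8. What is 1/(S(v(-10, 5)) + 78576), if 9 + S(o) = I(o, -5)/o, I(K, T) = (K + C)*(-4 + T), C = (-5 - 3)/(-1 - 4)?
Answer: 5/392808 ≈ 1.2729e-5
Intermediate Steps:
C = 8/5 (C = -8/(-5) = -8*(-⅕) = 8/5 ≈ 1.6000)
v(c, N) = -4 (v(c, N) = -½*8 = -4)
I(K, T) = (-4 + T)*(8/5 + K) (I(K, T) = (K + 8/5)*(-4 + T) = (8/5 + K)*(-4 + T) = (-4 + T)*(8/5 + K))
S(o) = -9 + (-72/5 - 9*o)/o (S(o) = -9 + (-32/5 - 4*o + (8/5)*(-5) + o*(-5))/o = -9 + (-32/5 - 4*o - 8 - 5*o)/o = -9 + (-72/5 - 9*o)/o)
1/(S(v(-10, 5)) + 78576) = 1/((-18 - 72/5/(-4)) + 78576) = 1/((-18 - 72/5*(-¼)) + 78576) = 1/((-18 + 18/5) + 78576) = 1/(-72/5 + 78576) = 1/(392808/5) = 5/392808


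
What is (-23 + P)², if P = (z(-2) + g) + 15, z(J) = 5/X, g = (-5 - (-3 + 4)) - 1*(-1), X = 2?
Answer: 441/4 ≈ 110.25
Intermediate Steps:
g = -5 (g = (-5 - 1*1) + 1 = (-5 - 1) + 1 = -6 + 1 = -5)
z(J) = 5/2
P = 25/2 (P = (5/2 - 5) + 15 = -5/2 + 15 = 25/2 ≈ 12.500)
(-23 + P)² = (-23 + 25/2)² = (-21/2)² = 441/4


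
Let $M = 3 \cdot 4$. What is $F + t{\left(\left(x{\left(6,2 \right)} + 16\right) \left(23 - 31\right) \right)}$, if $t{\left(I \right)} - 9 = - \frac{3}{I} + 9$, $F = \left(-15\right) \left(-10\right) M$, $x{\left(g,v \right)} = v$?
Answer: $\frac{87265}{48} \approx 1818.0$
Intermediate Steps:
$M = 12$
$F = 1800$ ($F = \left(-15\right) \left(-10\right) 12 = 150 \cdot 12 = 1800$)
$t{\left(I \right)} = 18 - \frac{3}{I}$ ($t{\left(I \right)} = 9 + \left(- \frac{3}{I} + 9\right) = 9 + \left(9 - \frac{3}{I}\right) = 18 - \frac{3}{I}$)
$F + t{\left(\left(x{\left(6,2 \right)} + 16\right) \left(23 - 31\right) \right)} = 1800 + \left(18 - \frac{3}{\left(2 + 16\right) \left(23 - 31\right)}\right) = 1800 + \left(18 - \frac{3}{18 \left(-8\right)}\right) = 1800 + \left(18 - \frac{3}{-144}\right) = 1800 + \left(18 - - \frac{1}{48}\right) = 1800 + \left(18 + \frac{1}{48}\right) = 1800 + \frac{865}{48} = \frac{87265}{48}$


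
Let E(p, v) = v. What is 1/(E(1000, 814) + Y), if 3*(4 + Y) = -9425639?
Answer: -3/9423209 ≈ -3.1836e-7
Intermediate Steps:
Y = -9425651/3 (Y = -4 + (1/3)*(-9425639) = -4 - 9425639/3 = -9425651/3 ≈ -3.1419e+6)
1/(E(1000, 814) + Y) = 1/(814 - 9425651/3) = 1/(-9423209/3) = -3/9423209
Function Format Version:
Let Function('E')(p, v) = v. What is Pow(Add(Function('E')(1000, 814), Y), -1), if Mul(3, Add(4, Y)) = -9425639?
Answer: Rational(-3, 9423209) ≈ -3.1836e-7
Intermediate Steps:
Y = Rational(-9425651, 3) (Y = Add(-4, Mul(Rational(1, 3), -9425639)) = Add(-4, Rational(-9425639, 3)) = Rational(-9425651, 3) ≈ -3.1419e+6)
Pow(Add(Function('E')(1000, 814), Y), -1) = Pow(Add(814, Rational(-9425651, 3)), -1) = Pow(Rational(-9423209, 3), -1) = Rational(-3, 9423209)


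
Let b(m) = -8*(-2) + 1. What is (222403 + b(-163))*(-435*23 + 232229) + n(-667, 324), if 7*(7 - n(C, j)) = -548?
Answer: 345989435157/7 ≈ 4.9427e+10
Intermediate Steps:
n(C, j) = 597/7 (n(C, j) = 7 - ⅐*(-548) = 7 + 548/7 = 597/7)
b(m) = 17 (b(m) = 16 + 1 = 17)
(222403 + b(-163))*(-435*23 + 232229) + n(-667, 324) = (222403 + 17)*(-435*23 + 232229) + 597/7 = 222420*(-10005 + 232229) + 597/7 = 222420*222224 + 597/7 = 49427062080 + 597/7 = 345989435157/7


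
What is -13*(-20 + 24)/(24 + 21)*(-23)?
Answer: 1196/45 ≈ 26.578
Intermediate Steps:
-13*(-20 + 24)/(24 + 21)*(-23) = -52/45*(-23) = 1196/45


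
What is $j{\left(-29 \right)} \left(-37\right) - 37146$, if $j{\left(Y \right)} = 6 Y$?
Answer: $-30708$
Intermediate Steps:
$j{\left(-29 \right)} \left(-37\right) - 37146 = 6 \left(-29\right) \left(-37\right) - 37146 = \left(-174\right) \left(-37\right) - 37146 = 6438 - 37146 = -30708$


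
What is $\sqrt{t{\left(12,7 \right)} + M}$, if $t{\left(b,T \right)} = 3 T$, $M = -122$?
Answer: $i \sqrt{101} \approx 10.05 i$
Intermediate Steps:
$\sqrt{t{\left(12,7 \right)} + M} = \sqrt{3 \cdot 7 - 122} = \sqrt{21 - 122} = \sqrt{-101} = i \sqrt{101}$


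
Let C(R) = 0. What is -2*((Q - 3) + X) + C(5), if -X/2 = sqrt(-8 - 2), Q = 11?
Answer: -16 + 4*I*sqrt(10) ≈ -16.0 + 12.649*I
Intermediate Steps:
X = -2*I*sqrt(10) (X = -2*sqrt(-8 - 2) = -2*I*sqrt(10) ≈ -6.3246*I)
-2*((Q - 3) + X) + C(5) = -2*((11 - 3) - 2*I*sqrt(10)) + 0 = -2*(8 - 2*I*sqrt(10)) + 0 = (-16 + 4*I*sqrt(10)) + 0 = -16 + 4*I*sqrt(10)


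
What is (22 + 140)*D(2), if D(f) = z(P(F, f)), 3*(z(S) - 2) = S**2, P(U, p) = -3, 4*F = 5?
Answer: 810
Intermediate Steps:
F = 5/4 (F = (1/4)*5 = 5/4 ≈ 1.2500)
z(S) = 2 + S**2/3
D(f) = 5 (D(f) = 2 + (1/3)*(-3)**2 = 2 + (1/3)*9 = 2 + 3 = 5)
(22 + 140)*D(2) = (22 + 140)*5 = 162*5 = 810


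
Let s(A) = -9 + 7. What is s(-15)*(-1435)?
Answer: 2870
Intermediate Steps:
s(A) = -2
s(-15)*(-1435) = -2*(-1435) = 2870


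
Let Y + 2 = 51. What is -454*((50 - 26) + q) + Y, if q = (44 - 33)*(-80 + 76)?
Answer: 9129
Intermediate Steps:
Y = 49 (Y = -2 + 51 = 49)
q = -44 (q = 11*(-4) = -44)
-454*((50 - 26) + q) + Y = -454*((50 - 26) - 44) + 49 = -454*(24 - 44) + 49 = -454*(-20) + 49 = 9080 + 49 = 9129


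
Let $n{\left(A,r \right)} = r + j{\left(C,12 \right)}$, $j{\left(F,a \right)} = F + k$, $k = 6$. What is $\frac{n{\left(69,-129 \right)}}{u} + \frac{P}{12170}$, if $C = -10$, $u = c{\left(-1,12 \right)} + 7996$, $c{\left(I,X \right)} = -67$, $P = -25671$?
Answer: $- \frac{205163969}{96495930} \approx -2.1261$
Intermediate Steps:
$u = 7929$ ($u = -67 + 7996 = 7929$)
$j{\left(F,a \right)} = 6 + F$ ($j{\left(F,a \right)} = F + 6 = 6 + F$)
$n{\left(A,r \right)} = -4 + r$ ($n{\left(A,r \right)} = r + \left(6 - 10\right) = r - 4 = -4 + r$)
$\frac{n{\left(69,-129 \right)}}{u} + \frac{P}{12170} = \frac{-4 - 129}{7929} - \frac{25671}{12170} = \left(-133\right) \frac{1}{7929} - \frac{25671}{12170} = - \frac{133}{7929} - \frac{25671}{12170} = - \frac{205163969}{96495930}$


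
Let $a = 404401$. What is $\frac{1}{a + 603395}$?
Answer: $\frac{1}{1007796} \approx 9.9226 \cdot 10^{-7}$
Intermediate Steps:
$\frac{1}{a + 603395} = \frac{1}{404401 + 603395} = \frac{1}{1007796}$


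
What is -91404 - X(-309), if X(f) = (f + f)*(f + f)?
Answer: -473328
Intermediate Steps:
X(f) = 4*f² (X(f) = (2*f)*(2*f) = 4*f²)
-91404 - X(-309) = -91404 - 4*(-309)² = -91404 - 4*95481 = -91404 - 1*381924 = -91404 - 381924 = -473328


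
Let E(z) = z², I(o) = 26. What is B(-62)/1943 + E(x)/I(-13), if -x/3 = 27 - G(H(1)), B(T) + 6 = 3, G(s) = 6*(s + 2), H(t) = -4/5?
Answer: 171388137/1262950 ≈ 135.70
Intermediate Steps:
H(t) = -⅘ (H(t) = -4*⅕ = -⅘)
G(s) = 12 + 6*s (G(s) = 6*(2 + s) = 12 + 6*s)
B(T) = -3 (B(T) = -6 + 3 = -3)
x = -297/5 (x = -3*(27 - (12 + 6*(-⅘))) = -3*(27 - (12 - 24/5)) = -3*(27 - 1*36/5) = -3*(27 - 36/5) = -3*99/5 = -297/5 ≈ -59.400)
B(-62)/1943 + E(x)/I(-13) = -3/1943 + (-297/5)²/26 = -3*1/1943 + (88209/25)*(1/26) = -3/1943 + 88209/650 = 171388137/1262950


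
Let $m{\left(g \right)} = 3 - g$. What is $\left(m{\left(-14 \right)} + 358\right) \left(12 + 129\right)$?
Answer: $52875$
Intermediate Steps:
$\left(m{\left(-14 \right)} + 358\right) \left(12 + 129\right) = \left(\left(3 - -14\right) + 358\right) \left(12 + 129\right) = \left(\left(3 + 14\right) + 358\right) 141 = \left(17 + 358\right) 141 = 375 \cdot 141 = 52875$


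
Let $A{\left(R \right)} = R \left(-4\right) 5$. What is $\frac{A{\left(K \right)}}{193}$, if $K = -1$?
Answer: $\frac{20}{193} \approx 0.10363$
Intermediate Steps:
$A{\left(R \right)} = - 20 R$ ($A{\left(R \right)} = - 4 R 5 = - 20 R$)
$\frac{A{\left(K \right)}}{193} = \frac{\left(-20\right) \left(-1\right)}{193} = 20 \cdot \frac{1}{193} = \frac{20}{193}$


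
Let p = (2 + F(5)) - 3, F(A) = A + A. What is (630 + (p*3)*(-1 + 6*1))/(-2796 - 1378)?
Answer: -765/4174 ≈ -0.18328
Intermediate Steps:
F(A) = 2*A
p = 9 (p = (2 + 2*5) - 3 = (2 + 10) - 3 = 12 - 3 = 9)
(630 + (p*3)*(-1 + 6*1))/(-2796 - 1378) = (630 + (9*3)*(-1 + 6*1))/(-2796 - 1378) = (630 + 27*(-1 + 6))/(-4174) = (630 + 27*5)*(-1/4174) = (630 + 135)*(-1/4174) = 765*(-1/4174) = -765/4174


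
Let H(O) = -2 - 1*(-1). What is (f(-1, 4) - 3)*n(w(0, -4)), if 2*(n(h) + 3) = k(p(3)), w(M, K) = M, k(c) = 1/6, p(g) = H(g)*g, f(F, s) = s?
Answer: -35/12 ≈ -2.9167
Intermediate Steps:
H(O) = -1 (H(O) = -2 + 1 = -1)
p(g) = -g
k(c) = ⅙
n(h) = -35/12 (n(h) = -3 + (½)*(⅙) = -3 + 1/12 = -35/12)
(f(-1, 4) - 3)*n(w(0, -4)) = (4 - 3)*(-35/12) = 1*(-35/12) = -35/12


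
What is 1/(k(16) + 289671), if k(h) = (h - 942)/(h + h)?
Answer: 16/4634273 ≈ 3.4525e-6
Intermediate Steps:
k(h) = (-942 + h)/(2*h) (k(h) = (-942 + h)/((2*h)) = (-942 + h)*(1/(2*h)) = (-942 + h)/(2*h))
1/(k(16) + 289671) = 1/((½)*(-942 + 16)/16 + 289671) = 1/((½)*(1/16)*(-926) + 289671) = 1/(-463/16 + 289671) = 1/(4634273/16) = 16/4634273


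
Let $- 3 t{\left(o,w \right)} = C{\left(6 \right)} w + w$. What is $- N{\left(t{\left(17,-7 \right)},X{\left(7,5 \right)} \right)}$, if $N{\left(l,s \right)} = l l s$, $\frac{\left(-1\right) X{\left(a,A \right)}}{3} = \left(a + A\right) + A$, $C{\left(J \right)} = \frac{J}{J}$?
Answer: $\frac{3332}{3} \approx 1110.7$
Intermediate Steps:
$C{\left(J \right)} = 1$
$X{\left(a,A \right)} = - 6 A - 3 a$ ($X{\left(a,A \right)} = - 3 \left(\left(a + A\right) + A\right) = - 3 \left(\left(A + a\right) + A\right) = - 3 \left(a + 2 A\right) = - 6 A - 3 a$)
$t{\left(o,w \right)} = - \frac{2 w}{3}$ ($t{\left(o,w \right)} = - \frac{1 w + w}{3} = - \frac{w + w}{3} = - \frac{2 w}{3}$)
$N{\left(l,s \right)} = s l^{2}$ ($N{\left(l,s \right)} = l^{2} s = s l^{2}$)
$- N{\left(t{\left(17,-7 \right)},X{\left(7,5 \right)} \right)} = - \left(\left(-6\right) 5 - 21\right) \left(\left(- \frac{2}{3}\right) \left(-7\right)\right)^{2} = - \left(-30 - 21\right) \left(\frac{14}{3}\right)^{2} = - \frac{\left(-51\right) 196}{9} = \left(-1\right) \left(- \frac{3332}{3}\right) = \frac{3332}{3}$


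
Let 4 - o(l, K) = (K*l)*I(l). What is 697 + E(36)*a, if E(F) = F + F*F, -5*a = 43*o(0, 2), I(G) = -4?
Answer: -225619/5 ≈ -45124.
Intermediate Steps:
o(l, K) = 4 + 4*K*l (o(l, K) = 4 - K*l*(-4) = 4 - (-4)*K*l = 4 + 4*K*l)
a = -172/5 (a = -43*(4 + 4*2*0)/5 = -43*(4 + 0)/5 = -43*4/5 = -⅕*172 = -172/5 ≈ -34.400)
E(F) = F + F²
697 + E(36)*a = 697 + (36*(1 + 36))*(-172/5) = 697 + (36*37)*(-172/5) = 697 + 1332*(-172/5) = 697 - 229104/5 = -225619/5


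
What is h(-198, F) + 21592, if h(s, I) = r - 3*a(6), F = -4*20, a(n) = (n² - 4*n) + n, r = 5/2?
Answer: 43081/2 ≈ 21541.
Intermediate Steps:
r = 5/2 (r = 5*(½) = 5/2 ≈ 2.5000)
a(n) = n² - 3*n
F = -80
h(s, I) = -103/2 (h(s, I) = 5/2 - 18*(-3 + 6) = 5/2 - 18*3 = 5/2 - 3*18 = 5/2 - 54 = -103/2)
h(-198, F) + 21592 = -103/2 + 21592 = 43081/2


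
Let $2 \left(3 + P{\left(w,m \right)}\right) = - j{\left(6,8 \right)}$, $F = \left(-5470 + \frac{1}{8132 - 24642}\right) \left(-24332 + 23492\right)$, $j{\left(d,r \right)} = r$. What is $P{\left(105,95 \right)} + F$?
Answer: $\frac{7586003327}{1651} \approx 4.5948 \cdot 10^{6}$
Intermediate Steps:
$F = \frac{7586014884}{1651}$ ($F = \left(-5470 + \frac{1}{-16510}\right) \left(-840\right) = \left(-5470 - \frac{1}{16510}\right) \left(-840\right) = \left(- \frac{90309701}{16510}\right) \left(-840\right) = \frac{7586014884}{1651} \approx 4.5948 \cdot 10^{6}$)
$P{\left(w,m \right)} = -7$ ($P{\left(w,m \right)} = -3 + \frac{\left(-1\right) 8}{2} = -3 + \frac{1}{2} \left(-8\right) = -3 - 4 = -7$)
$P{\left(105,95 \right)} + F = -7 + \frac{7586014884}{1651} = \frac{7586003327}{1651}$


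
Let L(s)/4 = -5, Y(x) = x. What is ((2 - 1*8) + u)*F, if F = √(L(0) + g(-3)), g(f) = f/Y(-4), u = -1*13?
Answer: -19*I*√77/2 ≈ -83.362*I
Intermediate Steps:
u = -13
g(f) = -f/4 (g(f) = f/(-4) = f*(-¼) = -f/4)
L(s) = -20 (L(s) = 4*(-5) = -20)
F = I*√77/2 (F = √(-20 - ¼*(-3)) = √(-20 + ¾) = √(-77/4) = I*√77/2 ≈ 4.3875*I)
((2 - 1*8) + u)*F = ((2 - 1*8) - 13)*(I*√77/2) = ((2 - 8) - 13)*(I*√77/2) = (-6 - 13)*(I*√77/2) = -19*I*√77/2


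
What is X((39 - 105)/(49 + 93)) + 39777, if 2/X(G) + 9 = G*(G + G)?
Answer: 1717998325/43191 ≈ 39777.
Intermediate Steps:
X(G) = 2/(-9 + 2*G**2) (X(G) = 2/(-9 + G*(G + G)) = 2/(-9 + G*(2*G)) = 2/(-9 + 2*G**2))
X((39 - 105)/(49 + 93)) + 39777 = 2/(-9 + 2*((39 - 105)/(49 + 93))**2) + 39777 = 2/(-9 + 2*(-66/142)**2) + 39777 = 2/(-9 + 2*(-66*1/142)**2) + 39777 = 2/(-9 + 2*(-33/71)**2) + 39777 = 2/(-9 + 2*(1089/5041)) + 39777 = 2/(-9 + 2178/5041) + 39777 = 2/(-43191/5041) + 39777 = 2*(-5041/43191) + 39777 = -10082/43191 + 39777 = 1717998325/43191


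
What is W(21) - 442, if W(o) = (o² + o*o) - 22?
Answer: 418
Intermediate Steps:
W(o) = -22 + 2*o² (W(o) = (o² + o²) - 22 = 2*o² - 22 = -22 + 2*o²)
W(21) - 442 = (-22 + 2*21²) - 442 = (-22 + 2*441) - 442 = (-22 + 882) - 442 = 860 - 442 = 418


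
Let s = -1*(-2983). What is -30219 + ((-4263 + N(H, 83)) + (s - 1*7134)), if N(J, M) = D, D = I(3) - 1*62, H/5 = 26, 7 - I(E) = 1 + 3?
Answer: -38692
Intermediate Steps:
I(E) = 3 (I(E) = 7 - (1 + 3) = 7 - 1*4 = 7 - 4 = 3)
H = 130 (H = 5*26 = 130)
s = 2983
D = -59 (D = 3 - 1*62 = 3 - 62 = -59)
N(J, M) = -59
-30219 + ((-4263 + N(H, 83)) + (s - 1*7134)) = -30219 + ((-4263 - 59) + (2983 - 1*7134)) = -30219 + (-4322 + (2983 - 7134)) = -30219 + (-4322 - 4151) = -30219 - 8473 = -38692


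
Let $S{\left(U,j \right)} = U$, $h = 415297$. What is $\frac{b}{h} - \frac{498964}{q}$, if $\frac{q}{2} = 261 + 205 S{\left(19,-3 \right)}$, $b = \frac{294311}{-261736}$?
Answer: $- \frac{6779559866549965}{112937404440088} \approx -60.029$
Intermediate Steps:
$b = - \frac{294311}{261736}$ ($b = 294311 \left(- \frac{1}{261736}\right) = - \frac{294311}{261736} \approx -1.1245$)
$q = 8312$ ($q = 2 \left(261 + 205 \cdot 19\right) = 2 \left(261 + 3895\right) = 2 \cdot 4156 = 8312$)
$\frac{b}{h} - \frac{498964}{q} = - \frac{294311}{261736 \cdot 415297} - \frac{498964}{8312} = \left(- \frac{294311}{261736}\right) \frac{1}{415297} - \frac{124741}{2078} = - \frac{294311}{108698175592} - \frac{124741}{2078} = - \frac{6779559866549965}{112937404440088}$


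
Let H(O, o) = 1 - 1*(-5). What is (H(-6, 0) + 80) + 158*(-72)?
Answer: -11290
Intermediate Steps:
H(O, o) = 6 (H(O, o) = 1 + 5 = 6)
(H(-6, 0) + 80) + 158*(-72) = (6 + 80) + 158*(-72) = 86 - 11376 = -11290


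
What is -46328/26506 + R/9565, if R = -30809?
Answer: -629875337/126764945 ≈ -4.9688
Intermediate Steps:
-46328/26506 + R/9565 = -46328/26506 - 30809/9565 = -46328*1/26506 - 30809*1/9565 = -23164/13253 - 30809/9565 = -629875337/126764945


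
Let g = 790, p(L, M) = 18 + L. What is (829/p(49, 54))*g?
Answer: 654910/67 ≈ 9774.8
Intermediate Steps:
(829/p(49, 54))*g = (829/(18 + 49))*790 = (829/67)*790 = 654910/67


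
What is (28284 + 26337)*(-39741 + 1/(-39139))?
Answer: -84958759683000/39139 ≈ -2.1707e+9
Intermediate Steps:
(28284 + 26337)*(-39741 + 1/(-39139)) = 54621*(-39741 - 1/39139) = 54621*(-1555423000/39139) = -84958759683000/39139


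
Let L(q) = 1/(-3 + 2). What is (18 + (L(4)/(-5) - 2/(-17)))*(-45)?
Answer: -14013/17 ≈ -824.29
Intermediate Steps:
L(q) = -1 (L(q) = 1/(-1) = -1)
(18 + (L(4)/(-5) - 2/(-17)))*(-45) = (18 + (-1/(-5) - 2/(-17)))*(-45) = (18 + (-1*(-1/5) - 2*(-1/17)))*(-45) = (18 + (1/5 + 2/17))*(-45) = (18 + 27/85)*(-45) = (1557/85)*(-45) = -14013/17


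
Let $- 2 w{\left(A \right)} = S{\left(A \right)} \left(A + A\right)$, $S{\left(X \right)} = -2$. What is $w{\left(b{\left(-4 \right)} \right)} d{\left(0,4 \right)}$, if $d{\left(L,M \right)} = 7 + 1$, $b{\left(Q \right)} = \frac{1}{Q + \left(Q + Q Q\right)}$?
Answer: $2$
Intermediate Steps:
$b{\left(Q \right)} = \frac{1}{Q^{2} + 2 Q}$ ($b{\left(Q \right)} = \frac{1}{Q + \left(Q + Q^{2}\right)} = \frac{1}{Q^{2} + 2 Q}$)
$d{\left(L,M \right)} = 8$
$w{\left(A \right)} = 2 A$ ($w{\left(A \right)} = - \frac{\left(-2\right) \left(A + A\right)}{2} = - \frac{\left(-2\right) 2 A}{2} = - \frac{\left(-4\right) A}{2} = 2 A$)
$w{\left(b{\left(-4 \right)} \right)} d{\left(0,4 \right)} = 2 \frac{1}{\left(-4\right) \left(2 - 4\right)} 8 = 2 \left(- \frac{1}{4 \left(-2\right)}\right) 8 = 2 \left(\left(- \frac{1}{4}\right) \left(- \frac{1}{2}\right)\right) 8 = 2 \cdot \frac{1}{8} \cdot 8 = \frac{1}{4} \cdot 8 = 2$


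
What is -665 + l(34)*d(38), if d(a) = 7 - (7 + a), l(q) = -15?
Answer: -95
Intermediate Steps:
d(a) = -a (d(a) = 7 + (-7 - a) = -a)
-665 + l(34)*d(38) = -665 - (-15)*38 = -665 - 15*(-38) = -665 + 570 = -95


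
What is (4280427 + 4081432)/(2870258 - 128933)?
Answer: 8361859/2741325 ≈ 3.0503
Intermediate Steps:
(4280427 + 4081432)/(2870258 - 128933) = 8361859/2741325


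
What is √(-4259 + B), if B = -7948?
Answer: I*√12207 ≈ 110.49*I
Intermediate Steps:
√(-4259 + B) = √(-4259 - 7948) = √(-12207) = I*√12207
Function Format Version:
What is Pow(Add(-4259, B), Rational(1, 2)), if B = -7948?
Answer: Mul(I, Pow(12207, Rational(1, 2))) ≈ Mul(110.49, I)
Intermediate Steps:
Pow(Add(-4259, B), Rational(1, 2)) = Pow(Add(-4259, -7948), Rational(1, 2)) = Pow(-12207, Rational(1, 2)) = Mul(I, Pow(12207, Rational(1, 2)))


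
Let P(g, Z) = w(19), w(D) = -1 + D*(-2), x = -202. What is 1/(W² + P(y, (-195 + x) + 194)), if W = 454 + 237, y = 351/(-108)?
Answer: 1/477442 ≈ 2.0945e-6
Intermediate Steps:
w(D) = -1 - 2*D
y = -13/4 (y = 351*(-1/108) = -13/4 ≈ -3.2500)
P(g, Z) = -39 (P(g, Z) = -1 - 2*19 = -1 - 38 = -39)
W = 691
1/(W² + P(y, (-195 + x) + 194)) = 1/(691² - 39) = 1/(477481 - 39) = 1/477442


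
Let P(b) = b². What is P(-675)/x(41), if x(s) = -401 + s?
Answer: -10125/8 ≈ -1265.6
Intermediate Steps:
P(-675)/x(41) = (-675)²/(-401 + 41) = 455625/(-360) = 455625*(-1/360) = -10125/8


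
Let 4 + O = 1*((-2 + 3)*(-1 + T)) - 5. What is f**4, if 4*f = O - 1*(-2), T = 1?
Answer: 2401/256 ≈ 9.3789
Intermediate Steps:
O = -9 (O = -4 + (1*((-2 + 3)*(-1 + 1)) - 5) = -4 + (1*(1*0) - 5) = -4 + (1*0 - 5) = -4 + (0 - 5) = -4 - 5 = -9)
f = -7/4 (f = (-9 - 1*(-2))/4 = (-9 + 2)/4 = (1/4)*(-7) = -7/4 ≈ -1.7500)
f**4 = (-7/4)**4 = 2401/256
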